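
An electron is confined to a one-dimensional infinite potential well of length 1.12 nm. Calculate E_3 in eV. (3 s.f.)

For an infinite well E_n = n²h²/(8m_eL²), so E_1 = h²/(8m_eL²) = (6.626×10^-34)²/(8·9.109×10^-31·(1.12×10^-9 m)²) = 4.803×10^-20 J.
Then E_3 = 3²·E_1 = 9·4.803×10^-20 J = 4.323×10^-19 J.
Converting, E_3 = 4.323×10^-19 J / (1.602×10^-19 J/eV) = 2.70 eV.

E_3 = 2.70 eV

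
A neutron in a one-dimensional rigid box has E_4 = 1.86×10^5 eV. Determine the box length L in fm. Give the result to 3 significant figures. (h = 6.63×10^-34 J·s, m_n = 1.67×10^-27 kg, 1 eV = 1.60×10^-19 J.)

From E_n = n²h²/(8m_nL²), L = n·h/√(8m_nE_n).
E_4 = 1.86×10^5 eV = 2.976×10^-14 J, so L = 4·6.63×10^-34/√(8·1.67×10^-27·2.976×10^-14) = 1.33×10^-13 m = 133 fm.

L = 133 fm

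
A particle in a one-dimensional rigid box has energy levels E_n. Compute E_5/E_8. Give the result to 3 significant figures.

0.391

E_n ∝ n², so E_5/E_8 = 5²/8² = 25/64 = 0.391.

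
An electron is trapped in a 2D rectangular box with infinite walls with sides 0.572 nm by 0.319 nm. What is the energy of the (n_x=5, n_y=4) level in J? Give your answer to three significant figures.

E = 1.41×10^-17 J

For a 2D rectangular well E = (h²/8m_e)·Σ n_i²/L_i² = (6.626×10^-34)²/(8·9.109×10^-31) · [5²/(0.572 nm)² + 4²/(0.319 nm)²].
Evaluating gives E = 1.41×10^-17 J.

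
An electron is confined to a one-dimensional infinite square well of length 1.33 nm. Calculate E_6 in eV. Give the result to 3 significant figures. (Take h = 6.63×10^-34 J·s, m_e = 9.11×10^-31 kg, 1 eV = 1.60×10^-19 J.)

E_6 = 7.67 eV

For an infinite well E_n = n²h²/(8m_eL²), so E_1 = h²/(8m_eL²) = (6.63×10^-34)²/(8·9.11×10^-31·(1.33×10^-9 m)²) = 3.410×10^-20 J.
Then E_6 = 6²·E_1 = 36·3.410×10^-20 J = 1.228×10^-18 J.
Converting, E_6 = 1.228×10^-18 J / (1.60×10^-19 J/eV) = 7.67 eV.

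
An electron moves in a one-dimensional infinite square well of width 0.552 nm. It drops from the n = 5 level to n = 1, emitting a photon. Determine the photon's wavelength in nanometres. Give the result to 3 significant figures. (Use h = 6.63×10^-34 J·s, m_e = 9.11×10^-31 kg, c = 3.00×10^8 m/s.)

E_1 = h²/(8m_eL²) = 1.979×10^-19 J, so ΔE = (5² − 1²)E_1 = 4.750×10^-18 J.
λ = hc/ΔE = (6.63×10^-34·3.00×10^8)/4.750×10^-18 = 4.19×10^-8 m = 41.9 nm.

λ = 41.9 nm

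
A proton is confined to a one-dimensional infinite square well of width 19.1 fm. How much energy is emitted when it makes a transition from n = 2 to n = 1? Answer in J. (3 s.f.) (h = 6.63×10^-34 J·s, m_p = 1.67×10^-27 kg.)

|ΔE| = 2.71×10^-13 J

E_1 = h²/(8m_pL²) = 9.019×10^-14 J.
|ΔE| = |2² − 1²|·E_1 = 3·9.019×10^-14 J = 2.71×10^-13 J.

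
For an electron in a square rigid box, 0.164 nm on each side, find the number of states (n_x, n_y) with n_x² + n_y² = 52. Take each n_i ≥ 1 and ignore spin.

The level has n_x² + n_y² = 52. The ordered positive-integer solutions are (4, 6), (6, 4).
That gives 2 states.

degeneracy = 2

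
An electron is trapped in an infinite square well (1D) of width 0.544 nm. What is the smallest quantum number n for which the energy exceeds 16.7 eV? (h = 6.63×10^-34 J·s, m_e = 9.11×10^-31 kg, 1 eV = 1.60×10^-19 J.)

E_1 = h²/(8m_eL²) = 2.038×10^-19 J = 1.274 eV.
Need n² > 16.7/1.274 = 13.11, i.e. n > 3.621.
The smallest integer satisfying this is n = 4.

n = 4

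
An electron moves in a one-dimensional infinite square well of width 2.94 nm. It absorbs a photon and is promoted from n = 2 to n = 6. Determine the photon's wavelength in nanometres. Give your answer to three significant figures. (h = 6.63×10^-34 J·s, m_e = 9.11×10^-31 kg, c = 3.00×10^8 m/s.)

λ = 891 nm

E_1 = h²/(8m_eL²) = 6.978×10^-21 J, so ΔE = (6² − 2²)E_1 = 2.233×10^-19 J.
λ = hc/ΔE = (6.63×10^-34·3.00×10^8)/2.233×10^-19 = 8.91×10^-7 m = 891 nm.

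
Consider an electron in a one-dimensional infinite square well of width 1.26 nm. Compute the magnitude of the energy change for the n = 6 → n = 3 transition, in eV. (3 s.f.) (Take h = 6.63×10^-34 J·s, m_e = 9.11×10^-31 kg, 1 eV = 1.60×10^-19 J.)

|ΔE| = 6.41 eV

E_1 = h²/(8m_eL²) = 3.799×10^-20 J.
|ΔE| = |6² − 3²|·E_1 = 27·3.799×10^-20 J = 1.026×10^-18 J = 6.41 eV.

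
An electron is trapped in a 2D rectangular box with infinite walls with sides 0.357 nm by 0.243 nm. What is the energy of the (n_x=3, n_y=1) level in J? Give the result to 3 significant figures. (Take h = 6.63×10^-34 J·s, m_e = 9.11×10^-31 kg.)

For a 2D rectangular well E = (h²/8m_e)·Σ n_i²/L_i² = (6.63×10^-34)²/(8·9.11×10^-31) · [3²/(0.357 nm)² + 1²/(0.243 nm)²].
Evaluating gives E = 5.28×10^-18 J.

E = 5.28×10^-18 J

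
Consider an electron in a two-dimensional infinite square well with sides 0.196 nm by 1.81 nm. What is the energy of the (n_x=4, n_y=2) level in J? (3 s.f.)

For a 2D rectangular well E = (h²/8m_e)·Σ n_i²/L_i² = (6.626×10^-34)²/(8·9.109×10^-31) · [4²/(0.196 nm)² + 2²/(1.81 nm)²].
Evaluating gives E = 2.52×10^-17 J.

E = 2.52×10^-17 J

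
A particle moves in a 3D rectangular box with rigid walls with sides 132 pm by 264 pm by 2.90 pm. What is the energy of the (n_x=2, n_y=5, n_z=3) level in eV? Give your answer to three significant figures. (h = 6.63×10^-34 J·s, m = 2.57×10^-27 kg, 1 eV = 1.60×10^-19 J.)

For a 3D rectangular well E = (h²/8m)·Σ n_i²/L_i² = (6.63×10^-34)²/(8·2.57×10^-27) · [2²/(132 pm)² + 5²/(264 pm)² + 3²/(2.90 pm)²].
Evaluating gives E = 2.289×10^-17 J = 143 eV.

E = 143 eV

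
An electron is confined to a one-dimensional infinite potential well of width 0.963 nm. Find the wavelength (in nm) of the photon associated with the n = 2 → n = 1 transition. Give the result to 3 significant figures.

λ = 1.02×10^3 nm

E_1 = h²/(8m_eL²) = 6.497×10^-20 J, so ΔE = (2² − 1²)E_1 = 1.949×10^-19 J.
λ = hc/ΔE = (6.626×10^-34·2.998×10^8)/1.949×10^-19 = 1.02×10^-6 m = 1.02×10^3 nm.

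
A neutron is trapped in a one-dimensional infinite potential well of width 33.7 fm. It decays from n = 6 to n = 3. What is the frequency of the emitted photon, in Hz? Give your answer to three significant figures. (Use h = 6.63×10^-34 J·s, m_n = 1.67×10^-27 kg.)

f = 1.18×10^21 Hz

E_1 = h²/(8m_nL²) = 2.897×10^-14 J and ΔE = (6² − 3²)E_1 = 7.822×10^-13 J.
f = ΔE/h = 7.822×10^-13/6.63×10^-34 = 1.18×10^21 Hz.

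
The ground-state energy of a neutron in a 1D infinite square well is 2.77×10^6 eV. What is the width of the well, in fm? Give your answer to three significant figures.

From E_n = n²h²/(8m_nL²), L = n·h/√(8m_nE_n).
E_1 = 2.77×10^6 eV = 4.438×10^-13 J, so L = 1·6.626×10^-34/√(8·1.675×10^-27·4.438×10^-13) = 8.59×10^-15 m = 8.59 fm.

L = 8.59 fm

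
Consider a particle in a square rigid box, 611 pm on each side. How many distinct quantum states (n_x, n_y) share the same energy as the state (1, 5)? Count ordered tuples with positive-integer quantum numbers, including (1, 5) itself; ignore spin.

degeneracy = 2

The level has n_x² + n_y² = 26. The ordered positive-integer solutions are (1, 5), (5, 1).
That gives 2 states.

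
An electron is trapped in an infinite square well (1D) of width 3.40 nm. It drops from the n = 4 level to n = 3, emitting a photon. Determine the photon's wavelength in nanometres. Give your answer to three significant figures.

λ = 5.45×10^3 nm

E_1 = h²/(8m_eL²) = 5.212×10^-21 J, so ΔE = (4² − 3²)E_1 = 3.648×10^-20 J.
λ = hc/ΔE = (6.626×10^-34·2.998×10^8)/3.648×10^-20 = 5.45×10^-6 m = 5.45×10^3 nm.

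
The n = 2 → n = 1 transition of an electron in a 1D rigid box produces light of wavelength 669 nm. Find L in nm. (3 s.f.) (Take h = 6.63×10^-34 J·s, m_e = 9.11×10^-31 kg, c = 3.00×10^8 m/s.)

The photon carries ΔE = hc/λ = 6.63×10^-34·3.00×10^8/6.69×10^-7 m = 2.973×10^-19 J.
Since ΔE = (2² − 1²)E_1, E_1 = 9.910×10^-20 J, and L = h/√(8m_eE_1) = 7.80×10^-10 m = 0.780 nm.

L = 0.780 nm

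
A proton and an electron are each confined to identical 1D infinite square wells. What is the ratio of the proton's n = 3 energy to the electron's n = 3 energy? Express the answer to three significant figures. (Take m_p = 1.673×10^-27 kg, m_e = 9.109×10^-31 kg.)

E_n ∝ 1/m at fixed n and L, so the ratio is m_e/m_p = 9.109×10^-31/1.673×10^-27 = 5.44×10^-4.

5.44×10^-4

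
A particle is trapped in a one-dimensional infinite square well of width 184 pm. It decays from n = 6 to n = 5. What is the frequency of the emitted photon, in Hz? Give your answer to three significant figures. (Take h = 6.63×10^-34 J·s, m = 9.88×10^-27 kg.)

f = 2.73×10^12 Hz

E_1 = h²/(8mL²) = 1.643×10^-22 J and ΔE = (6² − 5²)E_1 = 1.807×10^-21 J.
f = ΔE/h = 1.807×10^-21/6.63×10^-34 = 2.73×10^12 Hz.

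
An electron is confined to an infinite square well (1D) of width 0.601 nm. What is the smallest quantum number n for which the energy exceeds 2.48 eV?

E_1 = h²/(8m_eL²) = 1.668×10^-19 J = 1.041 eV.
Need n² > 2.48/1.041 = 2.382, i.e. n > 1.543.
The smallest integer satisfying this is n = 2.

n = 2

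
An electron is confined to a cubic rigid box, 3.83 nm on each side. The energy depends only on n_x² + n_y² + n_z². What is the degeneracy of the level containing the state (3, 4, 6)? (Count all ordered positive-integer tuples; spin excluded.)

The level has n_x² + n_y² + n_z² = 61. The ordered positive-integer solutions are (3, 4, 6), (3, 6, 4), (4, 3, 6), (4, 6, 3), (6, 3, 4), (6, 4, 3).
That gives 6 states.

degeneracy = 6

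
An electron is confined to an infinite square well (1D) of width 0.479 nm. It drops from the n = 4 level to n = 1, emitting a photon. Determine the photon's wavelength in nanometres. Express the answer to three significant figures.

E_1 = h²/(8m_eL²) = 2.626×10^-19 J, so ΔE = (4² − 1²)E_1 = 3.939×10^-18 J.
λ = hc/ΔE = (6.626×10^-34·2.998×10^8)/3.939×10^-18 = 5.04×10^-8 m = 50.4 nm.

λ = 50.4 nm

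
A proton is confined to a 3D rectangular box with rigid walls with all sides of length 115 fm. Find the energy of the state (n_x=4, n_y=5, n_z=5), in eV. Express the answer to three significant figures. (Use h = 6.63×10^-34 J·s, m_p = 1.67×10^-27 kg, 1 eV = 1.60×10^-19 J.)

E = 1.03×10^6 eV

For a 3D rectangular well E = (h²/8m_p)·Σ n_i²/L_i² = (6.63×10^-34)²/(8·1.67×10^-27) · [4²/(115 fm)² + 5²/(115 fm)² + 5²/(115 fm)²].
Evaluating gives E = 1.642×10^-13 J = 1.03×10^6 eV.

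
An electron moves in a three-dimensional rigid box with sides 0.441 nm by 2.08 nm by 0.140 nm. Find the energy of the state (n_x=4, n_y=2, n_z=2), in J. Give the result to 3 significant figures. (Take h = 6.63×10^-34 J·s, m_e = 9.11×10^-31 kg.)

E = 1.73×10^-17 J

For a 3D rectangular well E = (h²/8m_e)·Σ n_i²/L_i² = (6.63×10^-34)²/(8·9.11×10^-31) · [4²/(0.441 nm)² + 2²/(2.08 nm)² + 2²/(0.140 nm)²].
Evaluating gives E = 1.73×10^-17 J.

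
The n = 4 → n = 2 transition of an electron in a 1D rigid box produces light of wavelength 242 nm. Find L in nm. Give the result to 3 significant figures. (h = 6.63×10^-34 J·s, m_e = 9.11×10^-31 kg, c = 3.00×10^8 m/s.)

The photon carries ΔE = hc/λ = 6.63×10^-34·3.00×10^8/2.42×10^-7 m = 8.219×10^-19 J.
Since ΔE = (4² − 2²)E_1, E_1 = 6.849×10^-20 J, and L = h/√(8m_eE_1) = 9.38×10^-10 m = 0.938 nm.

L = 0.938 nm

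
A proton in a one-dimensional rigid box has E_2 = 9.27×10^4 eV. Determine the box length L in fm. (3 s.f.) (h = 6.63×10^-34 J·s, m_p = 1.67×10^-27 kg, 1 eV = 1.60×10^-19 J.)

L = 94.2 fm

From E_n = n²h²/(8m_pL²), L = n·h/√(8m_pE_n).
E_2 = 9.27×10^4 eV = 1.483×10^-14 J, so L = 2·6.63×10^-34/√(8·1.67×10^-27·1.483×10^-14) = 9.42×10^-14 m = 94.2 fm.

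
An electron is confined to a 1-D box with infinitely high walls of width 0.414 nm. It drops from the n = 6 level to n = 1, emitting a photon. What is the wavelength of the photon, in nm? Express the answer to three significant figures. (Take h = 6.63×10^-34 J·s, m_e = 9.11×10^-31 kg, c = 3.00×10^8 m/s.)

λ = 16.1 nm

E_1 = h²/(8m_eL²) = 3.519×10^-19 J, so ΔE = (6² − 1²)E_1 = 1.232×10^-17 J.
λ = hc/ΔE = (6.63×10^-34·3.00×10^8)/1.232×10^-17 = 1.61×10^-8 m = 16.1 nm.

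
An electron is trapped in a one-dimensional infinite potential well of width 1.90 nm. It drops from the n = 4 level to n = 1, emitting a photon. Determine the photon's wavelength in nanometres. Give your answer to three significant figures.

E_1 = h²/(8m_eL²) = 1.669×10^-20 J, so ΔE = (4² − 1²)E_1 = 2.503×10^-19 J.
λ = hc/ΔE = (6.626×10^-34·2.998×10^8)/2.503×10^-19 = 7.94×10^-7 m = 794 nm.

λ = 794 nm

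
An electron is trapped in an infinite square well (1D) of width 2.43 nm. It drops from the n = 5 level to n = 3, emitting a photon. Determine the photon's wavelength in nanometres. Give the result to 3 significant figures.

E_1 = h²/(8m_eL²) = 1.020×10^-20 J, so ΔE = (5² − 3²)E_1 = 1.632×10^-19 J.
λ = hc/ΔE = (6.626×10^-34·2.998×10^8)/1.632×10^-19 = 1.22×10^-6 m = 1.22×10^3 nm.

λ = 1.22×10^3 nm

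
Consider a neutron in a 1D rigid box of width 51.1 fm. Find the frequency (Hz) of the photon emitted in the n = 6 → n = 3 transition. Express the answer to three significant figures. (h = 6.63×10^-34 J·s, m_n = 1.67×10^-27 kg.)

E_1 = h²/(8m_nL²) = 1.260×10^-14 J and ΔE = (6² − 3²)E_1 = 3.402×10^-13 J.
f = ΔE/h = 3.402×10^-13/6.63×10^-34 = 5.13×10^20 Hz.

f = 5.13×10^20 Hz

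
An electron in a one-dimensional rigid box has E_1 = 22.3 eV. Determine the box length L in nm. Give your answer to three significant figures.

L = 0.130 nm

From E_n = n²h²/(8m_eL²), L = n·h/√(8m_eE_n).
E_1 = 22.3 eV = 3.572×10^-18 J, so L = 1·6.626×10^-34/√(8·9.109×10^-31·3.572×10^-18) = 1.30×10^-10 m = 0.130 nm.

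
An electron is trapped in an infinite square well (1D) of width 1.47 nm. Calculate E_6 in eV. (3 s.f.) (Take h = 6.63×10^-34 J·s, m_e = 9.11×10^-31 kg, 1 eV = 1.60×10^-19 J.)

E_6 = 6.28 eV

For an infinite well E_n = n²h²/(8m_eL²), so E_1 = h²/(8m_eL²) = (6.63×10^-34)²/(8·9.11×10^-31·(1.47×10^-9 m)²) = 2.791×10^-20 J.
Then E_6 = 6²·E_1 = 36·2.791×10^-20 J = 1.005×10^-18 J.
Converting, E_6 = 1.005×10^-18 J / (1.60×10^-19 J/eV) = 6.28 eV.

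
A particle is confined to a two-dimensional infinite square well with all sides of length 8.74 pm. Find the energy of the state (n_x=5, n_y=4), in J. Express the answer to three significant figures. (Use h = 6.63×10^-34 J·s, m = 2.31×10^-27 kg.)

E = 1.28×10^-17 J

For a 2D rectangular well E = (h²/8m)·Σ n_i²/L_i² = (6.63×10^-34)²/(8·2.31×10^-27) · [5²/(8.74 pm)² + 4²/(8.74 pm)²].
Evaluating gives E = 1.28×10^-17 J.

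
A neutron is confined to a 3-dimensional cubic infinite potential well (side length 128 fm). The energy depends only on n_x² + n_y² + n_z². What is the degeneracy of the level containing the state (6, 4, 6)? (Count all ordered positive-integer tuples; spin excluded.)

degeneracy = 3

The level has n_x² + n_y² + n_z² = 88. The ordered positive-integer solutions are (4, 6, 6), (6, 4, 6), (6, 6, 4).
That gives 3 states.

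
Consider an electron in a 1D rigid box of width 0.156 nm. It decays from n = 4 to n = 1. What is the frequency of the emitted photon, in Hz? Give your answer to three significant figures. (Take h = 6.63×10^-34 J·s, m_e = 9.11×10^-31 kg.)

E_1 = h²/(8m_eL²) = 2.478×10^-18 J and ΔE = (4² − 1²)E_1 = 3.717×10^-17 J.
f = ΔE/h = 3.717×10^-17/6.63×10^-34 = 5.61×10^16 Hz.

f = 5.61×10^16 Hz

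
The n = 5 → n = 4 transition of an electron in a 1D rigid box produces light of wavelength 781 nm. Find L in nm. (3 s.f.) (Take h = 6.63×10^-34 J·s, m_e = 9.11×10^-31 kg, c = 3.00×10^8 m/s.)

The photon carries ΔE = hc/λ = 6.63×10^-34·3.00×10^8/7.81×10^-7 m = 2.547×10^-19 J.
Since ΔE = (5² − 4²)E_1, E_1 = 2.830×10^-20 J, and L = h/√(8m_eE_1) = 1.46×10^-9 m = 1.46 nm.

L = 1.46 nm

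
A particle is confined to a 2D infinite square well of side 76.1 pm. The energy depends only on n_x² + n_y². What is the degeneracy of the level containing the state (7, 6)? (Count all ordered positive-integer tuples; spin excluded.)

The level has n_x² + n_y² = 85. The ordered positive-integer solutions are (2, 9), (6, 7), (7, 6), (9, 2).
That gives 4 states.

degeneracy = 4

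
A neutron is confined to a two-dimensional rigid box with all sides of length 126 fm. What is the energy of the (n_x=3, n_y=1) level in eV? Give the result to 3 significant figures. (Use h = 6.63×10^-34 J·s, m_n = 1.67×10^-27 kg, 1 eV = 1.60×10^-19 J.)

For a 2D rectangular well E = (h²/8m_n)·Σ n_i²/L_i² = (6.63×10^-34)²/(8·1.67×10^-27) · [3²/(126 fm)² + 1²/(126 fm)²].
Evaluating gives E = 2.072×10^-14 J = 1.30×10^5 eV.

E = 1.30×10^5 eV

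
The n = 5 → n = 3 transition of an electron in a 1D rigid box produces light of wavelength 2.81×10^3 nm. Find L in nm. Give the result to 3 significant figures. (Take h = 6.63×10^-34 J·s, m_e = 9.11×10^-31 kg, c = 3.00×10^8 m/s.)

L = 3.69 nm

The photon carries ΔE = hc/λ = 6.63×10^-34·3.00×10^8/2.81×10^-6 m = 7.078×10^-20 J.
Since ΔE = (5² − 3²)E_1, E_1 = 4.424×10^-21 J, and L = h/√(8m_eE_1) = 3.69×10^-9 m = 3.69 nm.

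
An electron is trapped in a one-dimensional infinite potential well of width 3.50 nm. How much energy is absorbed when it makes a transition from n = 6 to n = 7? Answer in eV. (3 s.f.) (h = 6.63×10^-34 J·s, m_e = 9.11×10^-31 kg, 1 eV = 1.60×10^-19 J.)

|ΔE| = 0.400 eV

E_1 = h²/(8m_eL²) = 4.924×10^-21 J.
|ΔE| = |6² − 7²|·E_1 = 13·4.924×10^-21 J = 6.401×10^-20 J = 0.400 eV.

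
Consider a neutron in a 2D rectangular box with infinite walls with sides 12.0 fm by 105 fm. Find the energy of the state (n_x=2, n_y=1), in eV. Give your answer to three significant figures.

E = 5.70×10^6 eV

For a 2D rectangular well E = (h²/8m_n)·Σ n_i²/L_i² = (6.626×10^-34)²/(8·1.675×10^-27) · [2²/(12.0 fm)² + 1²/(105 fm)²].
Evaluating gives E = 9.131×10^-13 J = 5.70×10^6 eV.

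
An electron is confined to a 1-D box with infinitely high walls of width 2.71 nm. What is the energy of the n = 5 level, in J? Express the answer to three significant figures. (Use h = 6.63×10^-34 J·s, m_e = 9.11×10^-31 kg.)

E_5 = 2.05×10^-19 J

For an infinite well E_n = n²h²/(8m_eL²), so E_1 = h²/(8m_eL²) = (6.63×10^-34)²/(8·9.11×10^-31·(2.71×10^-9 m)²) = 8.213×10^-21 J.
Then E_5 = 5²·E_1 = 25·8.213×10^-21 J = 2.05×10^-19 J.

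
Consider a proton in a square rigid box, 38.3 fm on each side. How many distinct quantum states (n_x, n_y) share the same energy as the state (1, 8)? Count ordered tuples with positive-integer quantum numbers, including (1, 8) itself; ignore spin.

The level has n_x² + n_y² = 65. The ordered positive-integer solutions are (1, 8), (4, 7), (7, 4), (8, 1).
That gives 4 states.

degeneracy = 4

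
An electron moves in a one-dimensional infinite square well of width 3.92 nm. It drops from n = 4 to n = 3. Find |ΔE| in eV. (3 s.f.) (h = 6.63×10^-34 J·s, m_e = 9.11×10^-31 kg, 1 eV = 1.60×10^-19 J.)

E_1 = h²/(8m_eL²) = 3.925×10^-21 J.
|ΔE| = |4² − 3²|·E_1 = 7·3.925×10^-21 J = 2.748×10^-20 J = 0.172 eV.

|ΔE| = 0.172 eV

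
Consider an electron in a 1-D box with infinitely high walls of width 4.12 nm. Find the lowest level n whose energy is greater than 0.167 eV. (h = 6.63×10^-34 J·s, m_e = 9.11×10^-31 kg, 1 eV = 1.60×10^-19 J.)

n = 3

E_1 = h²/(8m_eL²) = 3.553×10^-21 J = 0.02221 eV.
Need n² > 0.167/0.02221 = 7.519, i.e. n > 2.742.
The smallest integer satisfying this is n = 3.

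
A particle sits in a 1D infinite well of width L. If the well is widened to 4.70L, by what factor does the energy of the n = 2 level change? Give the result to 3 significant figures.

0.0453

E_n ∝ 1/L², so the energy scales by 1/4.70² = 0.0453.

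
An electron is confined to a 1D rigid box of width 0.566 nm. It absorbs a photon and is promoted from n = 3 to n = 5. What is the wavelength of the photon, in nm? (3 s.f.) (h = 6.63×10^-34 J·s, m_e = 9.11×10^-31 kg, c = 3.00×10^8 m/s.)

λ = 66.0 nm

E_1 = h²/(8m_eL²) = 1.883×10^-19 J, so ΔE = (5² − 3²)E_1 = 3.013×10^-18 J.
λ = hc/ΔE = (6.63×10^-34·3.00×10^8)/3.013×10^-18 = 6.60×10^-8 m = 66.0 nm.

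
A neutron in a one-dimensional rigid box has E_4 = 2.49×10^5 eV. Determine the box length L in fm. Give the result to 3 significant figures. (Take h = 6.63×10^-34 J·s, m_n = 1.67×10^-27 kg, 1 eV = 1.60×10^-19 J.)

L = 115 fm

From E_n = n²h²/(8m_nL²), L = n·h/√(8m_nE_n).
E_4 = 2.49×10^5 eV = 3.984×10^-14 J, so L = 4·6.63×10^-34/√(8·1.67×10^-27·3.984×10^-14) = 1.15×10^-13 m = 115 fm.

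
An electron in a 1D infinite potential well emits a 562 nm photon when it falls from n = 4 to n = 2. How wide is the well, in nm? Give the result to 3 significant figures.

L = 1.43 nm

The photon carries ΔE = hc/λ = 6.626×10^-34·2.998×10^8/5.62×10^-7 m = 3.535×10^-19 J.
Since ΔE = (4² − 2²)E_1, E_1 = 2.946×10^-20 J, and L = h/√(8m_eE_1) = 1.43×10^-9 m = 1.43 nm.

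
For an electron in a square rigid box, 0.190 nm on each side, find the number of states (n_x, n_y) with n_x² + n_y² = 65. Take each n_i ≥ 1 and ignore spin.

degeneracy = 4

The level has n_x² + n_y² = 65. The ordered positive-integer solutions are (1, 8), (4, 7), (7, 4), (8, 1).
That gives 4 states.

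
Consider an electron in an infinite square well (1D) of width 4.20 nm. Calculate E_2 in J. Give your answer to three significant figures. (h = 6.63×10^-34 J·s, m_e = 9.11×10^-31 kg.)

E_2 = 1.37×10^-20 J

For an infinite well E_n = n²h²/(8m_eL²), so E_1 = h²/(8m_eL²) = (6.63×10^-34)²/(8·9.11×10^-31·(4.20×10^-9 m)²) = 3.419×10^-21 J.
Then E_2 = 2²·E_1 = 4·3.419×10^-21 J = 1.37×10^-20 J.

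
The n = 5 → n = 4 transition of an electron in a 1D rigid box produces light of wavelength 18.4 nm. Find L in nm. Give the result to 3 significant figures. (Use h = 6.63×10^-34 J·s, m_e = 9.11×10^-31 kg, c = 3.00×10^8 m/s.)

The photon carries ΔE = hc/λ = 6.63×10^-34·3.00×10^8/1.84×10^-8 m = 1.081×10^-17 J.
Since ΔE = (5² − 4²)E_1, E_1 = 1.201×10^-18 J, and L = h/√(8m_eE_1) = 2.24×10^-10 m = 0.224 nm.

L = 0.224 nm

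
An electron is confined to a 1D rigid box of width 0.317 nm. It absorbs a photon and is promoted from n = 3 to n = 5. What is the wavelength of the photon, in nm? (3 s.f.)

λ = 20.7 nm

E_1 = h²/(8m_eL²) = 5.995×10^-19 J, so ΔE = (5² − 3²)E_1 = 9.592×10^-18 J.
λ = hc/ΔE = (6.626×10^-34·2.998×10^8)/9.592×10^-18 = 2.07×10^-8 m = 20.7 nm.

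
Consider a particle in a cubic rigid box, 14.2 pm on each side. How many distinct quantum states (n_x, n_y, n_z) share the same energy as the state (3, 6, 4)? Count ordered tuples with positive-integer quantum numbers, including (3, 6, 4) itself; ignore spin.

degeneracy = 6

The level has n_x² + n_y² + n_z² = 61. The ordered positive-integer solutions are (3, 4, 6), (3, 6, 4), (4, 3, 6), (4, 6, 3), (6, 3, 4), (6, 4, 3).
That gives 6 states.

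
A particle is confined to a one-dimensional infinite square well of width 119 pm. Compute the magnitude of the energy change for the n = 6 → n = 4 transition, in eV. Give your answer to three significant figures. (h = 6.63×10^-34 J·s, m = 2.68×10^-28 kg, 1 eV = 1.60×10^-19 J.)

E_1 = h²/(8mL²) = 1.448×10^-20 J.
|ΔE| = |6² − 4²|·E_1 = 20·1.448×10^-20 J = 2.896×10^-19 J = 1.81 eV.

|ΔE| = 1.81 eV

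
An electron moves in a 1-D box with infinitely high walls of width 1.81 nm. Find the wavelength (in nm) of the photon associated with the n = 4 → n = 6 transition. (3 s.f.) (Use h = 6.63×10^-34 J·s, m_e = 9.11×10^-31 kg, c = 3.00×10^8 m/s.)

λ = 540 nm

E_1 = h²/(8m_eL²) = 1.841×10^-20 J, so ΔE = (6² − 4²)E_1 = 3.682×10^-19 J.
λ = hc/ΔE = (6.63×10^-34·3.00×10^8)/3.682×10^-19 = 5.40×10^-7 m = 540 nm.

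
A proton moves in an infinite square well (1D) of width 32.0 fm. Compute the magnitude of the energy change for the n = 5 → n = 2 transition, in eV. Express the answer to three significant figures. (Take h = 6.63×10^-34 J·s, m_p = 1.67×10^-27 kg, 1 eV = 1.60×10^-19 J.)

|ΔE| = 4.22×10^6 eV

E_1 = h²/(8m_pL²) = 3.213×10^-14 J.
|ΔE| = |5² − 2²|·E_1 = 21·3.213×10^-14 J = 6.747×10^-13 J = 4.22×10^6 eV.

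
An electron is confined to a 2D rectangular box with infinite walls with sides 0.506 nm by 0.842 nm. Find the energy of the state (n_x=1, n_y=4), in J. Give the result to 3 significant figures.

E = 1.59×10^-18 J

For a 2D rectangular well E = (h²/8m_e)·Σ n_i²/L_i² = (6.626×10^-34)²/(8·9.109×10^-31) · [1²/(0.506 nm)² + 4²/(0.842 nm)²].
Evaluating gives E = 1.59×10^-18 J.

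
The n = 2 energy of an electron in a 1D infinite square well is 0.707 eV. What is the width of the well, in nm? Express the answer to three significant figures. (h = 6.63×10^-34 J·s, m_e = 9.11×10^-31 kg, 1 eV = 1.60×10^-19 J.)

L = 1.46 nm

From E_n = n²h²/(8m_eL²), L = n·h/√(8m_eE_n).
E_2 = 0.707 eV = 1.131×10^-19 J, so L = 2·6.63×10^-34/√(8·9.11×10^-31·1.131×10^-19) = 1.46×10^-9 m = 1.46 nm.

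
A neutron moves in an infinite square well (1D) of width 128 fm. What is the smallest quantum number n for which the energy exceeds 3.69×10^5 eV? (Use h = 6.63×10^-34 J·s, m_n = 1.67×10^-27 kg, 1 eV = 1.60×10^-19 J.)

E_1 = h²/(8m_nL²) = 2.008×10^-15 J = 1.255×10^4 eV.
Need n² > 3.69×10^5/1.255×10^4 = 29.40, i.e. n > 5.422.
The smallest integer satisfying this is n = 6.

n = 6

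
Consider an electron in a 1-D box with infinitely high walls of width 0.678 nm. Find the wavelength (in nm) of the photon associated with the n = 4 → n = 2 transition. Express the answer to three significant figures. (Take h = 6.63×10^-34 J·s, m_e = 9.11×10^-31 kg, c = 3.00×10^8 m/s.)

λ = 126 nm

E_1 = h²/(8m_eL²) = 1.312×10^-19 J, so ΔE = (4² − 2²)E_1 = 1.574×10^-18 J.
λ = hc/ΔE = (6.63×10^-34·3.00×10^8)/1.574×10^-18 = 1.26×10^-7 m = 126 nm.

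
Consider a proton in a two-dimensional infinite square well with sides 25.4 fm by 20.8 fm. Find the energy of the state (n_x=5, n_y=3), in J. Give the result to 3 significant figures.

E = 1.95×10^-12 J

For a 2D rectangular well E = (h²/8m_p)·Σ n_i²/L_i² = (6.626×10^-34)²/(8·1.673×10^-27) · [5²/(25.4 fm)² + 3²/(20.8 fm)²].
Evaluating gives E = 1.95×10^-12 J.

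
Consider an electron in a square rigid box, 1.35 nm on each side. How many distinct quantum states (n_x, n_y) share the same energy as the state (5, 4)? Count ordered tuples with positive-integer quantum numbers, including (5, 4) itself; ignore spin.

degeneracy = 2

The level has n_x² + n_y² = 41. The ordered positive-integer solutions are (4, 5), (5, 4).
That gives 2 states.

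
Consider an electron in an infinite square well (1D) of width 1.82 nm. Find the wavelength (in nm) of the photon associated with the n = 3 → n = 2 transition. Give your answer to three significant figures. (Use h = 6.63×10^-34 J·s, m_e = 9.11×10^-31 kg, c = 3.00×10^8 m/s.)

λ = 2.18×10^3 nm

E_1 = h²/(8m_eL²) = 1.821×10^-20 J, so ΔE = (3² − 2²)E_1 = 9.105×10^-20 J.
λ = hc/ΔE = (6.63×10^-34·3.00×10^8)/9.105×10^-20 = 2.18×10^-6 m = 2.18×10^3 nm.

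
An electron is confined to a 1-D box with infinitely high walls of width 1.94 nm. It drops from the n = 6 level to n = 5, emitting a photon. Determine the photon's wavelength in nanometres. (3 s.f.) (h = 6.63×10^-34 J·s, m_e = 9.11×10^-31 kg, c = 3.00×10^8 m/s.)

λ = 1.13×10^3 nm

E_1 = h²/(8m_eL²) = 1.603×10^-20 J, so ΔE = (6² − 5²)E_1 = 1.763×10^-19 J.
λ = hc/ΔE = (6.63×10^-34·3.00×10^8)/1.763×10^-19 = 1.13×10^-6 m = 1.13×10^3 nm.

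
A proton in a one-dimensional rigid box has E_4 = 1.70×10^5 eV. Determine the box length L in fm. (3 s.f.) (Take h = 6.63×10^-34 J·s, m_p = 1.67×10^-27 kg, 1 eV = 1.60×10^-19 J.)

From E_n = n²h²/(8m_pL²), L = n·h/√(8m_pE_n).
E_4 = 1.70×10^5 eV = 2.720×10^-14 J, so L = 4·6.63×10^-34/√(8·1.67×10^-27·2.720×10^-14) = 1.39×10^-13 m = 139 fm.

L = 139 fm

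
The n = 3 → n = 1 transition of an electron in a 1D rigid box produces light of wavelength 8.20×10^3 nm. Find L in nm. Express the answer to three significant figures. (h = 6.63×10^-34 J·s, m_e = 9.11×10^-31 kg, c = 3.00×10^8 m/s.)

L = 4.46 nm

The photon carries ΔE = hc/λ = 6.63×10^-34·3.00×10^8/8.20×10^-6 m = 2.426×10^-20 J.
Since ΔE = (3² − 1²)E_1, E_1 = 3.033×10^-21 J, and L = h/√(8m_eE_1) = 4.46×10^-9 m = 4.46 nm.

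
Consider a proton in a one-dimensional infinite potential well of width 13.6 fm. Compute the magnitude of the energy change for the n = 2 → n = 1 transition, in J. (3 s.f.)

E_1 = h²/(8m_pL²) = 1.774×10^-13 J.
|ΔE| = |2² − 1²|·E_1 = 3·1.774×10^-13 J = 5.32×10^-13 J.

|ΔE| = 5.32×10^-13 J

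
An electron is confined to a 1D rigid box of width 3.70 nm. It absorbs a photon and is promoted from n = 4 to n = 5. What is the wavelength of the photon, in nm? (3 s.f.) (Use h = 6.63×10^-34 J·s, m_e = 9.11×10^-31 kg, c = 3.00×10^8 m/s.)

E_1 = h²/(8m_eL²) = 4.406×10^-21 J, so ΔE = (5² − 4²)E_1 = 3.965×10^-20 J.
λ = hc/ΔE = (6.63×10^-34·3.00×10^8)/3.965×10^-20 = 5.02×10^-6 m = 5.02×10^3 nm.

λ = 5.02×10^3 nm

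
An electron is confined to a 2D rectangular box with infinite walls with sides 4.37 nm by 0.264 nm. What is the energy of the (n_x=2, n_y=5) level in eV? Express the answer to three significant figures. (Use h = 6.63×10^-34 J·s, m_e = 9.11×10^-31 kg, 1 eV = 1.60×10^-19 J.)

E = 135 eV

For a 2D rectangular well E = (h²/8m_e)·Σ n_i²/L_i² = (6.63×10^-34)²/(8·9.11×10^-31) · [2²/(4.37 nm)² + 5²/(0.264 nm)²].
Evaluating gives E = 2.165×10^-17 J = 135 eV.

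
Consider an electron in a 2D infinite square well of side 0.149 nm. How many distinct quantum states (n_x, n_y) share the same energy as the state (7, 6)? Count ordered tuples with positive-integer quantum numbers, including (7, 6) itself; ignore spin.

The level has n_x² + n_y² = 85. The ordered positive-integer solutions are (2, 9), (6, 7), (7, 6), (9, 2).
That gives 4 states.

degeneracy = 4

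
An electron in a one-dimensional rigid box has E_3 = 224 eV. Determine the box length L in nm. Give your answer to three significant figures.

L = 0.123 nm

From E_n = n²h²/(8m_eL²), L = n·h/√(8m_eE_n).
E_3 = 224 eV = 3.588×10^-17 J, so L = 3·6.626×10^-34/√(8·9.109×10^-31·3.588×10^-17) = 1.23×10^-10 m = 0.123 nm.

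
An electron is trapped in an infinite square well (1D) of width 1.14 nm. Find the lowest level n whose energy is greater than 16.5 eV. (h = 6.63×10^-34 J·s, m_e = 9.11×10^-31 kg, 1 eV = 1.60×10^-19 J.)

n = 8

E_1 = h²/(8m_eL²) = 4.641×10^-20 J = 0.2901 eV.
Need n² > 16.5/0.2901 = 56.88, i.e. n > 7.542.
The smallest integer satisfying this is n = 8.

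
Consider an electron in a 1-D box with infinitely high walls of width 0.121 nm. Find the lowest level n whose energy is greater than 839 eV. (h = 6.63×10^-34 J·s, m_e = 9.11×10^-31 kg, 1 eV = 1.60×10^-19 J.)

E_1 = h²/(8m_eL²) = 4.120×10^-18 J = 25.75 eV.
Need n² > 839/25.75 = 32.58, i.e. n > 5.708.
The smallest integer satisfying this is n = 6.

n = 6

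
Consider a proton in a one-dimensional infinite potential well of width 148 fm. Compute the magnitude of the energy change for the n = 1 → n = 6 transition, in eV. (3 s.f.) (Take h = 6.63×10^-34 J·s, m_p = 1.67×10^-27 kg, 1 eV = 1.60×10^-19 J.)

|ΔE| = 3.29×10^5 eV

E_1 = h²/(8m_pL²) = 1.502×10^-15 J.
|ΔE| = |1² − 6²|·E_1 = 35·1.502×10^-15 J = 5.257×10^-14 J = 3.29×10^5 eV.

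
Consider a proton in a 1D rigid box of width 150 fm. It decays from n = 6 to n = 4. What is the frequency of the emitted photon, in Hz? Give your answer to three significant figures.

f = 4.40×10^19 Hz

E_1 = h²/(8m_pL²) = 1.458×10^-15 J and ΔE = (6² − 4²)E_1 = 2.916×10^-14 J.
f = ΔE/h = 2.916×10^-14/6.626×10^-34 = 4.40×10^19 Hz.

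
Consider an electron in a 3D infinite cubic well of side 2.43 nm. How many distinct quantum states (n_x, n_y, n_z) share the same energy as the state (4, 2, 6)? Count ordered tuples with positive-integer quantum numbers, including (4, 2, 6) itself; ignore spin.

The level has n_x² + n_y² + n_z² = 56. The ordered positive-integer solutions are (2, 4, 6), (2, 6, 4), (4, 2, 6), (4, 6, 2), (6, 2, 4), (6, 4, 2).
That gives 6 states.

degeneracy = 6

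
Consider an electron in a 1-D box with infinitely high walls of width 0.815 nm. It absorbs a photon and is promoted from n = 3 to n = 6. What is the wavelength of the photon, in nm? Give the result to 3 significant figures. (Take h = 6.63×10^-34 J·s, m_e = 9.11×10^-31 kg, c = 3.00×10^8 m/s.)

E_1 = h²/(8m_eL²) = 9.080×10^-20 J, so ΔE = (6² − 3²)E_1 = 2.452×10^-18 J.
λ = hc/ΔE = (6.63×10^-34·3.00×10^8)/2.452×10^-18 = 8.11×10^-8 m = 81.1 nm.

λ = 81.1 nm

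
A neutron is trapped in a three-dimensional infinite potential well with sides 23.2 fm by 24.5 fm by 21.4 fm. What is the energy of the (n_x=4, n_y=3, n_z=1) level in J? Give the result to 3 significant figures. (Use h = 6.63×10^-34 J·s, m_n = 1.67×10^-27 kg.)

For a 3D rectangular well E = (h²/8m_n)·Σ n_i²/L_i² = (6.63×10^-34)²/(8·1.67×10^-27) · [4²/(23.2 fm)² + 3²/(24.5 fm)² + 1²/(21.4 fm)²].
Evaluating gives E = 1.54×10^-12 J.

E = 1.54×10^-12 J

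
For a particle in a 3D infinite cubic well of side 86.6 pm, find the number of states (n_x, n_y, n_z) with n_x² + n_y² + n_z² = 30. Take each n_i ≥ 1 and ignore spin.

degeneracy = 6

The level has n_x² + n_y² + n_z² = 30. The ordered positive-integer solutions are (1, 2, 5), (1, 5, 2), (2, 1, 5), (2, 5, 1), (5, 1, 2), (5, 2, 1).
That gives 6 states.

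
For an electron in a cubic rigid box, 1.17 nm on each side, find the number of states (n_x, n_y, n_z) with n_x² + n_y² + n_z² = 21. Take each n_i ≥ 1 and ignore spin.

The level has n_x² + n_y² + n_z² = 21. The ordered positive-integer solutions are (1, 2, 4), (1, 4, 2), (2, 1, 4), (2, 4, 1), (4, 1, 2), (4, 2, 1).
That gives 6 states.

degeneracy = 6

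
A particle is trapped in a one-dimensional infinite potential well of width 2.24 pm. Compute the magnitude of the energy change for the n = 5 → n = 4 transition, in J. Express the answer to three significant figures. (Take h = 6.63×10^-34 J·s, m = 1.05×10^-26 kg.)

E_1 = h²/(8mL²) = 1.043×10^-18 J.
|ΔE| = |5² − 4²|·E_1 = 9·1.043×10^-18 J = 9.39×10^-18 J.

|ΔE| = 9.39×10^-18 J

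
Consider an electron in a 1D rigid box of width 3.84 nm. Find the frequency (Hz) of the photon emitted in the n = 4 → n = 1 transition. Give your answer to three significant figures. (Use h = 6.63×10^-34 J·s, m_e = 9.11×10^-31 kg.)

f = 9.25×10^13 Hz

E_1 = h²/(8m_eL²) = 4.090×10^-21 J and ΔE = (4² − 1²)E_1 = 6.135×10^-20 J.
f = ΔE/h = 6.135×10^-20/6.63×10^-34 = 9.25×10^13 Hz.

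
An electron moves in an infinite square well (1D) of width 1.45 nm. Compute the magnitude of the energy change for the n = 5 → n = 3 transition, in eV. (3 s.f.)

E_1 = h²/(8m_eL²) = 2.866×10^-20 J.
|ΔE| = |5² − 3²|·E_1 = 16·2.866×10^-20 J = 4.586×10^-19 J = 2.86 eV.

|ΔE| = 2.86 eV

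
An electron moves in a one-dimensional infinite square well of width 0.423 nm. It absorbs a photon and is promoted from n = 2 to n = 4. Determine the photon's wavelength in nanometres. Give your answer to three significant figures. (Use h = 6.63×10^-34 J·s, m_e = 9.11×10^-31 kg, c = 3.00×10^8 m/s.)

E_1 = h²/(8m_eL²) = 3.371×10^-19 J, so ΔE = (4² − 2²)E_1 = 4.045×10^-18 J.
λ = hc/ΔE = (6.63×10^-34·3.00×10^8)/4.045×10^-18 = 4.92×10^-8 m = 49.2 nm.

λ = 49.2 nm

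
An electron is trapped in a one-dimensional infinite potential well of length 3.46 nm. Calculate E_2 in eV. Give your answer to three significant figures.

For an infinite well E_n = n²h²/(8m_eL²), so E_1 = h²/(8m_eL²) = (6.626×10^-34)²/(8·9.109×10^-31·(3.46×10^-9 m)²) = 5.033×10^-21 J.
Then E_2 = 2²·E_1 = 4·5.033×10^-21 J = 2.013×10^-20 J.
Converting, E_2 = 2.013×10^-20 J / (1.602×10^-19 J/eV) = 0.126 eV.

E_2 = 0.126 eV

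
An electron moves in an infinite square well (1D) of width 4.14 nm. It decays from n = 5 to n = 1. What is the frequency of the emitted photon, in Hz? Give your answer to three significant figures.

f = 1.27×10^14 Hz

E_1 = h²/(8m_eL²) = 3.515×10^-21 J and ΔE = (5² − 1²)E_1 = 8.436×10^-20 J.
f = ΔE/h = 8.436×10^-20/6.626×10^-34 = 1.27×10^14 Hz.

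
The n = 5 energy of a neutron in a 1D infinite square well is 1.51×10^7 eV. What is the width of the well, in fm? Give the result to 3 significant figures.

L = 18.4 fm

From E_n = n²h²/(8m_nL²), L = n·h/√(8m_nE_n).
E_5 = 1.51×10^7 eV = 2.419×10^-12 J, so L = 5·6.626×10^-34/√(8·1.675×10^-27·2.419×10^-12) = 1.84×10^-14 m = 18.4 fm.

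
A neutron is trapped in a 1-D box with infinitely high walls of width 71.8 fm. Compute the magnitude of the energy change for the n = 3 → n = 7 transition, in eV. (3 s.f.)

E_1 = h²/(8m_nL²) = 6.355×10^-15 J.
|ΔE| = |3² − 7²|·E_1 = 40·6.355×10^-15 J = 2.542×10^-13 J = 1.59×10^6 eV.

|ΔE| = 1.59×10^6 eV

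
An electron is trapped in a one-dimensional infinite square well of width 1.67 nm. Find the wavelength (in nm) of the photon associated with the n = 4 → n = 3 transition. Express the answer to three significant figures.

E_1 = h²/(8m_eL²) = 2.160×10^-20 J, so ΔE = (4² − 3²)E_1 = 1.512×10^-19 J.
λ = hc/ΔE = (6.626×10^-34·2.998×10^8)/1.512×10^-19 = 1.31×10^-6 m = 1.31×10^3 nm.

λ = 1.31×10^3 nm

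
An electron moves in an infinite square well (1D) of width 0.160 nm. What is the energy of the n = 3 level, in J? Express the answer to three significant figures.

E_3 = 2.12×10^-17 J

For an infinite well E_n = n²h²/(8m_eL²), so E_1 = h²/(8m_eL²) = (6.626×10^-34)²/(8·9.109×10^-31·(1.60×10^-10 m)²) = 2.353×10^-18 J.
Then E_3 = 3²·E_1 = 9·2.353×10^-18 J = 2.12×10^-17 J.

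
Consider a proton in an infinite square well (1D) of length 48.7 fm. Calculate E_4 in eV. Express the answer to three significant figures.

For an infinite well E_n = n²h²/(8m_pL²), so E_1 = h²/(8m_pL²) = (6.626×10^-34)²/(8·1.673×10^-27·(4.87×10^-14 m)²) = 1.383×10^-14 J.
Then E_4 = 4²·E_1 = 16·1.383×10^-14 J = 2.213×10^-13 J.
Converting, E_4 = 2.213×10^-13 J / (1.602×10^-19 J/eV) = 1.38×10^6 eV.

E_4 = 1.38×10^6 eV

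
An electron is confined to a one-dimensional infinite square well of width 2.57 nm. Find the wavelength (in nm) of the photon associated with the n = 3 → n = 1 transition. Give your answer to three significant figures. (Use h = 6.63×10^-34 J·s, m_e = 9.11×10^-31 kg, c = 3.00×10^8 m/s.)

E_1 = h²/(8m_eL²) = 9.132×10^-21 J, so ΔE = (3² − 1²)E_1 = 7.306×10^-20 J.
λ = hc/ΔE = (6.63×10^-34·3.00×10^8)/7.306×10^-20 = 2.72×10^-6 m = 2.72×10^3 nm.

λ = 2.72×10^3 nm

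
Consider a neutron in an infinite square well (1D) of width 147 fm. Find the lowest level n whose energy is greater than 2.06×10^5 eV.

n = 5

E_1 = h²/(8m_nL²) = 1.516×10^-15 J = 9463 eV.
Need n² > 2.06×10^5/9463 = 21.77, i.e. n > 4.666.
The smallest integer satisfying this is n = 5.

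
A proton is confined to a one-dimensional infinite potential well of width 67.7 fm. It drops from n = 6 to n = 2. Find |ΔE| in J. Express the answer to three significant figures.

E_1 = h²/(8m_pL²) = 7.157×10^-15 J.
|ΔE| = |6² − 2²|·E_1 = 32·7.157×10^-15 J = 2.29×10^-13 J.

|ΔE| = 2.29×10^-13 J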